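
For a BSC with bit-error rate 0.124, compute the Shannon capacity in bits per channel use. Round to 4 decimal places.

Binary symmetric channel: C = 1 − h₂(ε) where h₂ is the binary entropy function.
h₂(0.124) = −0.124·log₂0.124 − 0.876·log₂0.876 = 0.5408.
C = 1 − 0.5408 = 0.4592 bits per channel use.

0.4592 bits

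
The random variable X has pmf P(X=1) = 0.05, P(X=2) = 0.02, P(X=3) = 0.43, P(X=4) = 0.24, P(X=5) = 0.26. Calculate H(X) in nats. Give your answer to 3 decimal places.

1.284 nats

H(X) = −Σ p·ln p.
  −(0.05)·ln(0.05) = 0.1498
  −(0.02)·ln(0.02) = 0.0782
  −(0.43)·ln(0.43) = 0.3629
  −(0.24)·ln(0.24) = 0.3425
  −(0.26)·ln(0.26) = 0.3502
Sum: 0.1498 + 0.0782 + 0.3629 + 0.3425 + 0.3502 = 1.284 nats.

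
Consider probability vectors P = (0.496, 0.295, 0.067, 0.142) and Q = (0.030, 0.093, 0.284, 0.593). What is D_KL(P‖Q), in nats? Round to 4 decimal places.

1.4323 nats

D(P‖Q) = Σ p·ln(p/q).
  0.496·ln(0.496/0.030) = 1.39147
  0.295·ln(0.295/0.093) = 0.34054
  0.067·ln(0.067/0.284) = -0.09677
  0.142·ln(0.142/0.593) = -0.20297
D(P‖Q) = 1.4323 nats.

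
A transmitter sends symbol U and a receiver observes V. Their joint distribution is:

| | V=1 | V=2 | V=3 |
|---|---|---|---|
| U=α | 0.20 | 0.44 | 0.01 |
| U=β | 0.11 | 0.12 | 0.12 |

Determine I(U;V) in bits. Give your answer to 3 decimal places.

Marginals: p(U) = (0.6500, 0.3500), p(V) = (0.3100, 0.5600, 0.1300).
I(U;V) = Σ p(x,y)·log₂[p(x,y)/(p(x)p(y))].
  (α,1): 0.20·log₂(0.9926) = -0.0022
  (α,2): 0.44·log₂(1.2088) = 0.1204
  (α,3): 0.01·log₂(0.1183) = -0.0308
  (β,1): 0.11·log₂(1.0138) = 0.0022
  (β,2): 0.12·log₂(0.6122) = -0.0849
  (β,3): 0.12·log₂(2.6374) = 0.1679
Sum = 0.173 bits.

0.173 bits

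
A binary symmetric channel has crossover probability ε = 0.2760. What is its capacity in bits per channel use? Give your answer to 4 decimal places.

Binary symmetric channel: C = 1 − h₂(ε) where h₂ is the binary entropy function.
h₂(0.2760) = −0.2760·log₂0.2760 − 0.7240·log₂0.7240 = 0.8499.
C = 1 − 0.8499 = 0.1501 bits per channel use.

0.1501 bits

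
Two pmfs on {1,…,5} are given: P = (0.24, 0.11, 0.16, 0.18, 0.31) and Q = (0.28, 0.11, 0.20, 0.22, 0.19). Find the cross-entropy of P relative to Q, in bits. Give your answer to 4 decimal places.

2.2985 bits

H(P,Q) = −Σ p·log₂ q.
  −0.24·log₂(0.28) = 0.44076
  −0.11·log₂(0.11) = 0.35029
  −0.16·log₂(0.20) = 0.37151
  −0.18·log₂(0.22) = 0.39320
  −0.31·log₂(0.19) = 0.74274
H(P,Q) = 2.2985 bits.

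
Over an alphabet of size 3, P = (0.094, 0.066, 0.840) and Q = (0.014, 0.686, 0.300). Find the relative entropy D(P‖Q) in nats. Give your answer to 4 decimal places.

0.8894 nats

D(P‖Q) = Σ p·ln(p/q).
  0.094·ln(0.094/0.014) = 0.17900
  0.066·ln(0.066/0.686) = -0.15452
  0.840·ln(0.840/0.300) = 0.86488
D(P‖Q) = 0.8894 nats.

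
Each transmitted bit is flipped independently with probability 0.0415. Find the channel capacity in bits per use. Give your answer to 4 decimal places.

Binary symmetric channel: C = 1 − h₂(ε) where h₂ is the binary entropy function.
h₂(0.0415) = −0.0415·log₂0.0415 − 0.9585·log₂0.9585 = 0.2491.
C = 1 − 0.2491 = 0.7509 bits per channel use.

0.7509 bits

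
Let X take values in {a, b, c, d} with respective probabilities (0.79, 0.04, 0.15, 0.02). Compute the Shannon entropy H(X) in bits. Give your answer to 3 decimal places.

H(X) = −Σ p·log₂ p.
  −(0.79)·log₂(0.79) = 0.2687
  −(0.04)·log₂(0.04) = 0.1858
  −(0.15)·log₂(0.15) = 0.4105
  −(0.02)·log₂(0.02) = 0.1129
Sum: 0.2687 + 0.1858 + 0.4105 + 0.1129 = 0.978 bits.

0.978 bits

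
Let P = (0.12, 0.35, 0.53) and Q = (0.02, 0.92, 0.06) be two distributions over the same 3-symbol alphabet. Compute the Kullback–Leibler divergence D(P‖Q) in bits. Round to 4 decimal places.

D(P‖Q) = Σ p·log₂(p/q).
  0.12·log₂(0.12/0.02) = 0.31020
  0.35·log₂(0.35/0.92) = -0.48800
  0.53·log₂(0.53/0.06) = 1.66577
D(P‖Q) = 1.4880 bits.

1.4880 bits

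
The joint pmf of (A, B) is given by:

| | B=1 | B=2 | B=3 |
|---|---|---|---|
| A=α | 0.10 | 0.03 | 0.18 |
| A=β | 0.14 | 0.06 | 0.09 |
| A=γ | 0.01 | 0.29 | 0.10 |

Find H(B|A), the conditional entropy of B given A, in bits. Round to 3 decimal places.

Chain rule: H(B|A) = H(A,B) − H(A).
Marginals: p(A) = (0.3100, 0.2900, 0.4000), p(B) = (0.2500, 0.3800, 0.3700).
H(A,B) = 2.7991 bits; H(A) = 1.5705 bits.
H(B|A) = 2.7991 − 1.5705 = 1.229 bits.

1.229 bits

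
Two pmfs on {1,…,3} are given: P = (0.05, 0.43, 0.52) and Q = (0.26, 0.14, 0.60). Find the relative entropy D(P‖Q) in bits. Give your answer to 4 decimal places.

0.4699 bits

D(P‖Q) = Σ p·log₂(p/q).
  0.05·log₂(0.05/0.26) = -0.11893
  0.43·log₂(0.43/0.14) = 0.69613
  0.52·log₂(0.52/0.60) = -0.10735
D(P‖Q) = 0.4699 bits.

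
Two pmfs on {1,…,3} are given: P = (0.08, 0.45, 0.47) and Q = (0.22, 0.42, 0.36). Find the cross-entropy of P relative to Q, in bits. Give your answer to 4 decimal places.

H(P,Q) = −Σ p·log₂ q.
  −0.08·log₂(0.22) = 0.17475
  −0.45·log₂(0.42) = 0.56319
  −0.47·log₂(0.36) = 0.69275
H(P,Q) = 1.4307 bits.

1.4307 bits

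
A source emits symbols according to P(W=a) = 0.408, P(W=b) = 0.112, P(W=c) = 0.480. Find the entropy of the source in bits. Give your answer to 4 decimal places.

1.3897 bits

H(W) = −Σ p·log₂ p.
  −(0.408)·log₂(0.408) = 0.52769
  −(0.112)·log₂(0.112) = 0.35374
  −(0.480)·log₂(0.480) = 0.50827
Sum: 0.52769 + 0.35374 + 0.50827 = 1.3897 bits.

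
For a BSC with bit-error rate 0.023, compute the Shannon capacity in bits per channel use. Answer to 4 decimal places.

0.8420 bits

Binary symmetric channel: C = 1 − h₂(ε) where h₂ is the binary entropy function.
h₂(0.023) = −0.023·log₂0.023 − 0.977·log₂0.977 = 0.1580.
C = 1 − 0.1580 = 0.8420 bits per channel use.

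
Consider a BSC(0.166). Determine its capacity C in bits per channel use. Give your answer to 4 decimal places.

0.3515 bits

Binary symmetric channel: C = 1 − h₂(ε) where h₂ is the binary entropy function.
h₂(0.166) = −0.166·log₂0.166 − 0.834·log₂0.834 = 0.6485.
C = 1 − 0.6485 = 0.3515 bits per channel use.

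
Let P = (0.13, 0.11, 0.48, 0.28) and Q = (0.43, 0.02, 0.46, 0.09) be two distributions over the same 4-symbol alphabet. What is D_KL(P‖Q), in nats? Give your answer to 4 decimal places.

0.3702 nats

D(P‖Q) = Σ p·ln(p/q).
  0.13·ln(0.13/0.43) = -0.15551
  0.11·ln(0.11/0.02) = 0.18752
  0.48·ln(0.48/0.46) = 0.02043
  0.28·ln(0.28/0.09) = 0.31779
D(P‖Q) = 0.3702 nats.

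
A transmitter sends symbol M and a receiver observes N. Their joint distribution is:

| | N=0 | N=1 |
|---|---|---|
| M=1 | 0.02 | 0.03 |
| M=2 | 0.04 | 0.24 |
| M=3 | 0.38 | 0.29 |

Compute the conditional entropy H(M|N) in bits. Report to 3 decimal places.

1.003 bits

Marginals: p(M) = (0.0500, 0.2800, 0.6700), p(N) = (0.4400, 0.5600).
H(M|N) = Σ p(N) · H(M|N=·).
  N=0: p=0.4400, H(M|N=0) = 0.6999
  N=1: p=0.5600, H(M|N=1) = 1.2417
Weighted sum = 1.003 bits.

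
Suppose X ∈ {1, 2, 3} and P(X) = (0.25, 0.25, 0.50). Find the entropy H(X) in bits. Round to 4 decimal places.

H(X) = −Σ p·log₂ p.
  −(0.25)·log₂(0.25) = 0.50000
  −(0.25)·log₂(0.25) = 0.50000
  −(0.50)·log₂(0.50) = 0.50000
Sum: 0.50000 + 0.50000 + 0.50000 = 1.5000 bits.

1.5000 bits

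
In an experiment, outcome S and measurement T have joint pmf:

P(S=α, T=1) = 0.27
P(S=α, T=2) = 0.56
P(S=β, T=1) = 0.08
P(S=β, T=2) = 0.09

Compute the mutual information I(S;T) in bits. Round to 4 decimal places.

Marginals: p(S) = (0.8300, 0.1700), p(T) = (0.3500, 0.6500).
I(S;T) = Σ p(x,y)·log₂[p(x,y)/(p(x)p(y))].
  (α,1): 0.27·log₂(0.9294) = -0.02851
  (α,2): 0.56·log₂(1.0380) = 0.03013
  (β,1): 0.08·log₂(1.3445) = 0.03417
  (β,2): 0.09·log₂(0.8145) = -0.02664
Sum = 0.0091 bits.

0.0091 bits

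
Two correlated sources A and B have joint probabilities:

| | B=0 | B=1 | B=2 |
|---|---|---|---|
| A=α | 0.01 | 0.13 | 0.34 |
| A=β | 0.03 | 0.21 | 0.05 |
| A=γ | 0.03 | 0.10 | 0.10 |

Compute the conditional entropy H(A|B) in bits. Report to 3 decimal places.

1.341 bits

Chain rule: H(A|B) = H(A,B) − H(B).
Marginals: p(A) = (0.4800, 0.2900, 0.2300), p(B) = (0.0700, 0.4400, 0.4900).
H(A,B) = 2.6351 bits; H(B) = 1.2940 bits.
H(A|B) = 2.6351 − 1.2940 = 1.341 bits.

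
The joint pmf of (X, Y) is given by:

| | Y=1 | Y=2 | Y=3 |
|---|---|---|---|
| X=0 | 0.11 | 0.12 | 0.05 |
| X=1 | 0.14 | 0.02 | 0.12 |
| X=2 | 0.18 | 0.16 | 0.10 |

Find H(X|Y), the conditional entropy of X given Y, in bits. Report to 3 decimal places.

1.456 bits

Marginals: p(X) = (0.2800, 0.2800, 0.4400), p(Y) = (0.4300, 0.3000, 0.2700).
H(X|Y) = Σ p(Y) · H(X|Y=·).
  Y=1: p=0.4300, H(X|Y=1) = 1.5561
  Y=2: p=0.3000, H(X|Y=2) = 1.2729
  Y=3: p=0.2700, H(X|Y=3) = 1.5012
Weighted sum = 1.456 bits.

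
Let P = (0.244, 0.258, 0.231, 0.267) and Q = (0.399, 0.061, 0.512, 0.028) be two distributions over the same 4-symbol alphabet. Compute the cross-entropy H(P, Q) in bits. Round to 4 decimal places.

2.9649 bits

H(P,Q) = −Σ p·log₂ q.
  −0.244·log₂(0.399) = 0.32343
  −0.258·log₂(0.061) = 1.04104
  −0.231·log₂(0.512) = 0.22310
  −0.267·log₂(0.028) = 1.37730
H(P,Q) = 2.9649 bits.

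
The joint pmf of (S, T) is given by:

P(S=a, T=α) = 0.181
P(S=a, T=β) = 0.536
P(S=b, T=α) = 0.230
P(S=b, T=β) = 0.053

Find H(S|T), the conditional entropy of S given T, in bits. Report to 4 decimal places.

Marginals: p(S) = (0.7170, 0.2830), p(T) = (0.4110, 0.5890).
H(S|T) = Σ p(T) · H(S|T=·).
  T=α: p=0.4110, H(S|T=α) = 0.9897
  T=β: p=0.5890, H(S|T=β) = 0.4364
Weighted sum = 0.6638 bits.

0.6638 bits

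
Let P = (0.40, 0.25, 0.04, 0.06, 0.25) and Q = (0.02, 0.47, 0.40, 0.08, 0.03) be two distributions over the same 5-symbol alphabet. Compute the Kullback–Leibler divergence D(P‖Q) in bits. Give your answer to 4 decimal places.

2.1080 bits

D(P‖Q) = Σ p·log₂(p/q).
  0.40·log₂(0.40/0.02) = 1.72877
  0.25·log₂(0.25/0.47) = -0.22768
  0.04·log₂(0.04/0.40) = -0.13288
  0.06·log₂(0.06/0.08) = -0.02490
  0.25·log₂(0.25/0.03) = 0.76472
D(P‖Q) = 2.1080 bits.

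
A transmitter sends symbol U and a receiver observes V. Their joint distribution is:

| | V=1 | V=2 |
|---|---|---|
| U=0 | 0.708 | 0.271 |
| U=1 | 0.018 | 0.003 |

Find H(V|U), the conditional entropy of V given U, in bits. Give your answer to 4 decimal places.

0.8456 bits

Chain rule: H(V|U) = H(U,V) − H(U).
Marginals: p(U) = (0.9790, 0.0210), p(V) = (0.7260, 0.2740).
H(U,V) = 0.9926 bits; H(U) = 0.1470 bits.
H(V|U) = 0.9926 − 0.1470 = 0.8456 bits.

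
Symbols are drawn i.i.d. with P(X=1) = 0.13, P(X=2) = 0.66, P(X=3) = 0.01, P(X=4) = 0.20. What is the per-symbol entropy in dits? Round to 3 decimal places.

H(X) = −Σ p·log₁₀ p.
  −(0.13)·log₁₀(0.13) = 0.1152
  −(0.66)·log₁₀(0.66) = 0.1191
  −(0.01)·log₁₀(0.01) = 0.0200
  −(0.20)·log₁₀(0.20) = 0.1398
Sum: 0.1152 + 0.1191 + 0.0200 + 0.1398 = 0.394 dits.

0.394 dits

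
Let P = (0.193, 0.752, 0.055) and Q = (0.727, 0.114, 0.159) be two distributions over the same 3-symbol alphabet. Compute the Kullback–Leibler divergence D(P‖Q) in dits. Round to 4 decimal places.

0.4796 dits

D(P‖Q) = Σ p·log₁₀(p/q).
  0.193·log₁₀(0.193/0.727) = -0.11116
  0.752·log₁₀(0.752/0.114) = 0.61612
  0.055·log₁₀(0.055/0.159) = -0.02536
D(P‖Q) = 0.4796 dits.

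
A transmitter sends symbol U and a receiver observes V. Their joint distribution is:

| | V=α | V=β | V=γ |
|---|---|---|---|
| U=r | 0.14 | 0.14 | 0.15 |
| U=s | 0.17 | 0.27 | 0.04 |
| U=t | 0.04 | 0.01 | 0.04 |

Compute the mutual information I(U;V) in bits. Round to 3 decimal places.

Marginals: p(U) = (0.4300, 0.4800, 0.0900), p(V) = (0.3500, 0.4200, 0.2300).
I(U;V) = H(U) + H(V) − H(U,V).
H(U) = 1.3445, H(V) = 1.5434, H(U,V) = 2.7731.
I(U;V) = 1.3445 + 1.5434 − 2.7731 = 0.115 bits.

0.115 bits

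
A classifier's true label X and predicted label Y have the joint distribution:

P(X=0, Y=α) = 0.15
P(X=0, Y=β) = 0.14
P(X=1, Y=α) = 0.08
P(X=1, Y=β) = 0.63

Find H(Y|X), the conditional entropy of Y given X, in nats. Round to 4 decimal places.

0.4508 nats

Chain rule: H(Y|X) = H(X,Y) − H(X).
Marginals: p(X) = (0.2900, 0.7100), p(Y) = (0.2300, 0.7700).
H(X,Y) = 1.0530 nats; H(X) = 0.6022 nats.
H(Y|X) = 1.0530 − 0.6022 = 0.4508 nats.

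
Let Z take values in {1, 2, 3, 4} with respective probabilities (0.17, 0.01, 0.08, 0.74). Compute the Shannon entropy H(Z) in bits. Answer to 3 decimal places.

H(Z) = −Σ p·log₂ p.
  −(0.17)·log₂(0.17) = 0.4346
  −(0.01)·log₂(0.01) = 0.0664
  −(0.08)·log₂(0.08) = 0.2915
  −(0.74)·log₂(0.74) = 0.3215
Sum: 0.4346 + 0.0664 + 0.2915 + 0.3215 = 1.114 bits.

1.114 bits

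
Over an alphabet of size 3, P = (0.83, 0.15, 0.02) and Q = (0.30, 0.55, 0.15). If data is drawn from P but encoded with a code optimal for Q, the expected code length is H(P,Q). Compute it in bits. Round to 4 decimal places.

1.6258 bits

H(P,Q) = −Σ p·log₂ q.
  −0.83·log₂(0.30) = 1.44168
  −0.15·log₂(0.55) = 0.12937
  −0.02·log₂(0.15) = 0.05474
H(P,Q) = 1.6258 bits.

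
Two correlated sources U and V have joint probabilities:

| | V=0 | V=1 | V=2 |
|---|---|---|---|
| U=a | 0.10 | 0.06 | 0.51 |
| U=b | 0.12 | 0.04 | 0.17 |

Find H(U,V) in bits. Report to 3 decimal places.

2.059 bits

H(U,V) = −Σ p(x,y)·log₂ p(x,y) over all 6 cells.
  cell (a,0): −0.10·log₂0.10 = 0.3322
  cell (a,1): −0.06·log₂0.06 = 0.2435
  cell (a,2): −0.51·log₂0.51 = 0.4954
  cell (b,0): −0.12·log₂0.12 = 0.3671
  cell (b,1): −0.04·log₂0.04 = 0.1858
  cell (b,2): −0.17·log₂0.17 = 0.4346
Sum = 2.059 bits.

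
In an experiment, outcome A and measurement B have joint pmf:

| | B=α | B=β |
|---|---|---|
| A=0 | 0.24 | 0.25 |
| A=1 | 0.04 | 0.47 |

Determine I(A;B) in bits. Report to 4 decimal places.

Marginals: p(A) = (0.4900, 0.5100), p(B) = (0.2800, 0.7200).
I(A;B) = Σ p(x,y)·log₂[p(x,y)/(p(x)p(y))].
  (0,α): 0.24·log₂(1.7493) = 0.19362
  (0,β): 0.25·log₂(0.7086) = -0.12423
  (1,α): 0.04·log₂(0.2801) = -0.07344
  (1,β): 0.47·log₂(1.2800) = 0.16736
Sum = 0.1633 bits.

0.1633 bits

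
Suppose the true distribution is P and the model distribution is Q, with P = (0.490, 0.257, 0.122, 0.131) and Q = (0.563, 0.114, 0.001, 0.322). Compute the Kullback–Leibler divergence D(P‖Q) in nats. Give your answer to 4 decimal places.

D(P‖Q) = Σ p·ln(p/q).
  0.490·ln(0.490/0.563) = -0.06805
  0.257·ln(0.257/0.114) = 0.20891
  0.122·ln(0.122/0.001) = 0.58609
  0.131·ln(0.131/0.322) = -0.11782
D(P‖Q) = 0.6091 nats.

0.6091 nats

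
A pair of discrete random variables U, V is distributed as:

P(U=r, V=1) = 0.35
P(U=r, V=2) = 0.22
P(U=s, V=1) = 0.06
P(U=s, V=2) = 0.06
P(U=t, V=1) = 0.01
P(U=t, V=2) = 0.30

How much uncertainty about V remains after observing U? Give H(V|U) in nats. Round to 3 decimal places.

Marginals: p(U) = (0.5700, 0.1200, 0.3100), p(V) = (0.4200, 0.5800).
H(V|U) = Σ p(U) · H(V|U=·).
  U=r: p=0.5700, H(V|U=r) = 0.6669
  U=s: p=0.1200, H(V|U=s) = 0.6931
  U=t: p=0.3100, H(V|U=t) = 0.1425
Weighted sum = 0.507 nats.

0.507 nats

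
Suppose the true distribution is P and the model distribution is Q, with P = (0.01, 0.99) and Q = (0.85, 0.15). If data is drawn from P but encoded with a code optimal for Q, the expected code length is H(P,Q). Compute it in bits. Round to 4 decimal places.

2.7119 bits

H(P,Q) = −Σ p·log₂ q.
  −0.01·log₂(0.85) = 0.00234
  −0.99·log₂(0.15) = 2.70960
H(P,Q) = 2.7119 bits.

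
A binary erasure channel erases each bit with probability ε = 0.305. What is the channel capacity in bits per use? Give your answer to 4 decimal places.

0.6950 bits

Binary erasure channel: capacity C = 1 − ε.
C = 1 − 0.305 = 0.6950 bits per channel use.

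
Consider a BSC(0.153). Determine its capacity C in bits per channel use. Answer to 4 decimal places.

Binary symmetric channel: C = 1 − h₂(ε) where h₂ is the binary entropy function.
h₂(0.153) = −0.153·log₂0.153 − 0.847·log₂0.847 = 0.6173.
C = 1 − 0.6173 = 0.3827 bits per channel use.

0.3827 bits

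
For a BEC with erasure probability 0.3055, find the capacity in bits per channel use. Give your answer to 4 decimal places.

0.6945 bits

Binary erasure channel: capacity C = 1 − ε.
C = 1 − 0.3055 = 0.6945 bits per channel use.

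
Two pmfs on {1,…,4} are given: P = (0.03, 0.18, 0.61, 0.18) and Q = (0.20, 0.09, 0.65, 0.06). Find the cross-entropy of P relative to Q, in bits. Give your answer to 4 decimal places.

H(P,Q) = −Σ p·log₂ q.
  −0.03·log₂(0.20) = 0.06966
  −0.18·log₂(0.09) = 0.62531
  −0.61·log₂(0.65) = 0.37911
  −0.18·log₂(0.06) = 0.73060
H(P,Q) = 1.8047 bits.

1.8047 bits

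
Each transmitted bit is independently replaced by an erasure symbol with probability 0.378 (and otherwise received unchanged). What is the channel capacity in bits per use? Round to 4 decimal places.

0.6220 bits

Binary erasure channel: capacity C = 1 − ε.
C = 1 − 0.378 = 0.6220 bits per channel use.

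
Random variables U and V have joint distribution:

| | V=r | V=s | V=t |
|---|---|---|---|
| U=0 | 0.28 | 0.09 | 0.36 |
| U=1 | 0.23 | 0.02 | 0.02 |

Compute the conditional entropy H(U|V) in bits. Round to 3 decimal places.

0.695 bits

Marginals: p(U) = (0.7300, 0.2700), p(V) = (0.5100, 0.1100, 0.3800).
H(U|V) = Σ p(V) · H(U|V=·).
  V=r: p=0.5100, H(U|V=r) = 0.9931
  V=s: p=0.1100, H(U|V=s) = 0.6840
  V=t: p=0.3800, H(U|V=t) = 0.2975
Weighted sum = 0.695 bits.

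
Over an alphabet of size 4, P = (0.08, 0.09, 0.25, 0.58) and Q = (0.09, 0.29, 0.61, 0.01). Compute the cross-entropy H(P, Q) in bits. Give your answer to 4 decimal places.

4.4704 bits

H(P,Q) = −Σ p·log₂ q.
  −0.08·log₂(0.09) = 0.27791
  −0.09·log₂(0.29) = 0.16073
  −0.25·log₂(0.61) = 0.17828
  −0.58·log₂(0.01) = 3.85344
H(P,Q) = 4.4704 bits.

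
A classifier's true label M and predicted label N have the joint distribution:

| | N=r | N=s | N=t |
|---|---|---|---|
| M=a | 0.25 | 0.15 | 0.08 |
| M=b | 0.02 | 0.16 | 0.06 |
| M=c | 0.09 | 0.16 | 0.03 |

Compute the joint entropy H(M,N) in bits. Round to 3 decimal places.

H(M,N) = −Σ p(x,y)·log₂ p(x,y) over all 9 cells.
  cell (a,r): −0.25·log₂0.25 = 0.5000
  cell (a,s): −0.15·log₂0.15 = 0.4105
  cell (a,t): −0.08·log₂0.08 = 0.2915
  cell (b,r): −0.02·log₂0.02 = 0.1129
  cell (b,s): −0.16·log₂0.16 = 0.4230
  cell (b,t): −0.06·log₂0.06 = 0.2435
  cell (c,r): −0.09·log₂0.09 = 0.3127
  cell (c,s): −0.16·log₂0.16 = 0.4230
  cell (c,t): −0.03·log₂0.03 = 0.1518
Sum = 2.869 bits.

2.869 bits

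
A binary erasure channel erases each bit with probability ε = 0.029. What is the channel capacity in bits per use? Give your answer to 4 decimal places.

0.9710 bits

Binary erasure channel: capacity C = 1 − ε.
C = 1 − 0.029 = 0.9710 bits per channel use.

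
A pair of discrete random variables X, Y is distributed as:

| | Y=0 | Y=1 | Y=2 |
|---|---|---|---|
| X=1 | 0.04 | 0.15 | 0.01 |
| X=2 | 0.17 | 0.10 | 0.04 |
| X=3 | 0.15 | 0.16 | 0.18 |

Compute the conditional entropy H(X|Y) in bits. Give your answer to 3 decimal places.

Chain rule: H(X|Y) = H(X,Y) − H(Y).
Marginals: p(X) = (0.2000, 0.3100, 0.4900), p(Y) = (0.3600, 0.4100, 0.2300).
H(X,Y) = 2.8941 bits; H(Y) = 1.5457 bits.
H(X|Y) = 2.8941 − 1.5457 = 1.348 bits.

1.348 bits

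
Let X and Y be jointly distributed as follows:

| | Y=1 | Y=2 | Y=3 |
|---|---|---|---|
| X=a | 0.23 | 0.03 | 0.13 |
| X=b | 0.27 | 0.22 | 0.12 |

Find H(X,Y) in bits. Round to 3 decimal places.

2.380 bits

H(X,Y) = −Σ p(x,y)·log₂ p(x,y) over all 6 cells.
  cell (a,1): −0.23·log₂0.23 = 0.4877
  cell (a,2): −0.03·log₂0.03 = 0.1518
  cell (a,3): −0.13·log₂0.13 = 0.3826
  cell (b,1): −0.27·log₂0.27 = 0.5100
  cell (b,2): −0.22·log₂0.22 = 0.4806
  cell (b,3): −0.12·log₂0.12 = 0.3671
Sum = 2.380 bits.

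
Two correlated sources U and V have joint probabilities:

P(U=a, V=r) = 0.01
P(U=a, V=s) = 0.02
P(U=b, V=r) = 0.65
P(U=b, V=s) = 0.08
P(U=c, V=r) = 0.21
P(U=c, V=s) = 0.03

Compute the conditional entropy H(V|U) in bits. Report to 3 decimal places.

0.522 bits

Chain rule: H(V|U) = H(U,V) − H(U).
Marginals: p(U) = (0.0300, 0.7300, 0.2400), p(V) = (0.8700, 0.1300).
H(U,V) = 1.4994 bits; H(U) = 0.9773 bits.
H(V|U) = 1.4994 − 0.9773 = 0.522 bits.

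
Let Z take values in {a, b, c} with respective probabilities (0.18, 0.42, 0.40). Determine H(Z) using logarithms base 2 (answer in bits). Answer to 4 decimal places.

1.4997 bits

H(Z) = −Σ p·log₂ p.
  −(0.18)·log₂(0.18) = 0.44531
  −(0.42)·log₂(0.42) = 0.52565
  −(0.40)·log₂(0.40) = 0.52877
Sum: 0.44531 + 0.52565 + 0.52877 = 1.4997 bits.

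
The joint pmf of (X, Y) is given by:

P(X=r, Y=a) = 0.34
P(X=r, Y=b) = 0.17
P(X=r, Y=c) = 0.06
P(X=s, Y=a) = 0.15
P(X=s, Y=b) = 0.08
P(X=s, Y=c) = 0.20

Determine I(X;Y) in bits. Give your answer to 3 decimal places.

0.122 bits

Marginals: p(X) = (0.5700, 0.4300), p(Y) = (0.4900, 0.2500, 0.2600).
I(X;Y) = Σ p(x,y)·log₂[p(x,y)/(p(x)p(y))].
  (r,a): 0.34·log₂(1.2173) = 0.0965
  (r,b): 0.17·log₂(1.1930) = 0.0433
  (r,c): 0.06·log₂(0.4049) = -0.0783
  (s,a): 0.15·log₂(0.7119) = -0.0735
  (s,b): 0.08·log₂(0.7442) = -0.0341
  (s,c): 0.20·log₂(1.7889) = 0.1678
Sum = 0.122 bits.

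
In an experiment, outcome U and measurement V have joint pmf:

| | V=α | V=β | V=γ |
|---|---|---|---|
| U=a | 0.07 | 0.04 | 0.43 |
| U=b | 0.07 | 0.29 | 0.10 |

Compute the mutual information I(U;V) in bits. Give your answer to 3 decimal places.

Marginals: p(U) = (0.5400, 0.4600), p(V) = (0.1400, 0.3300, 0.5300).
I(U;V) = H(U) + H(V) − H(U,V).
H(U) = 0.9954, H(V) = 1.4104, H(U,V) = 2.0965.
I(U;V) = 0.9954 + 1.4104 − 2.0965 = 0.309 bits.

0.309 bits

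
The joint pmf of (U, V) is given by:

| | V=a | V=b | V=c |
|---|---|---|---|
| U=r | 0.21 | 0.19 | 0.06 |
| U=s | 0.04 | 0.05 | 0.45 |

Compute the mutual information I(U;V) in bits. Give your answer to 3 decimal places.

Marginals: p(U) = (0.4600, 0.5400), p(V) = (0.2500, 0.2400, 0.5100).
I(U;V) = H(U) + H(V) − H(U,V).
H(U) = 0.9954, H(V) = 1.4896, H(U,V) = 2.0918.
I(U;V) = 0.9954 + 1.4896 − 2.0918 = 0.393 bits.

0.393 bits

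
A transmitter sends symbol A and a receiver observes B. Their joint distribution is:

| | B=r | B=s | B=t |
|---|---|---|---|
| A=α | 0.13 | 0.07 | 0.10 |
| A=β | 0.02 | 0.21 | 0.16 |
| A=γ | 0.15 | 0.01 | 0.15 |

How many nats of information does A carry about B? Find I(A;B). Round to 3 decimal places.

0.181 nats

Marginals: p(A) = (0.3000, 0.3900, 0.3100), p(B) = (0.3000, 0.2900, 0.4100).
I(A;B) = Σ p(x,y)·ln[p(x,y)/(p(x)p(y))].
  (α,r): 0.13·ln(1.4444) = 0.0478
  (α,s): 0.07·ln(0.8046) = -0.0152
  (α,t): 0.10·ln(0.8130) = -0.0207
  (β,r): 0.02·ln(0.1709) = -0.0353
  (β,s): 0.21·ln(1.8568) = 0.1300
  (β,t): 0.16·ln(1.0006) = 0.0001
  (γ,r): 0.15·ln(1.6129) = 0.0717
  (γ,s): 0.01·ln(0.1112) = -0.0220
  (γ,t): 0.15·ln(1.1802) = 0.0248
Sum = 0.181 nats.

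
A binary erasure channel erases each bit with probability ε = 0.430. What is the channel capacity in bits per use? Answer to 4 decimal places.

Binary erasure channel: capacity C = 1 − ε.
C = 1 − 0.430 = 0.5700 bits per channel use.

0.5700 bits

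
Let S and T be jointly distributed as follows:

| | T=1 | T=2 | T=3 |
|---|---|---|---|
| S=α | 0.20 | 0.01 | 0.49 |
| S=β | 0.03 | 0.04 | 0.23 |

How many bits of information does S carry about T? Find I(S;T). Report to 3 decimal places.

0.066 bits

Marginals: p(S) = (0.7000, 0.3000), p(T) = (0.2300, 0.0500, 0.7200).
I(S;T) = Σ p(x,y)·log₂[p(x,y)/(p(x)p(y))].
  (α,1): 0.20·log₂(1.2422) = 0.0626
  (α,2): 0.01·log₂(0.2857) = -0.0181
  (α,3): 0.49·log₂(0.9722) = -0.0199
  (β,1): 0.03·log₂(0.4348) = -0.0360
  (β,2): 0.04·log₂(2.6667) = 0.0566
  (β,3): 0.23·log₂(1.0648) = 0.0208
Sum = 0.066 bits.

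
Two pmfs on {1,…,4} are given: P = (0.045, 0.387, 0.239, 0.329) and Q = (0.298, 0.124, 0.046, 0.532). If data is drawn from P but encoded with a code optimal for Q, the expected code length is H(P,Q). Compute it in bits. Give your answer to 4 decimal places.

H(P,Q) = −Σ p·log₂ q.
  −0.045·log₂(0.298) = 0.07860
  −0.387·log₂(0.124) = 1.16548
  −0.239·log₂(0.046) = 1.06169
  −0.329·log₂(0.532) = 0.29956
H(P,Q) = 2.6053 bits.

2.6053 bits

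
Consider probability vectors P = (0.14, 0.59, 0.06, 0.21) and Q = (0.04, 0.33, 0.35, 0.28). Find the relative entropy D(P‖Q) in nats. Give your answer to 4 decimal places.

D(P‖Q) = Σ p·ln(p/q).
  0.14·ln(0.14/0.04) = 0.17539
  0.59·ln(0.59/0.33) = 0.34281
  0.06·ln(0.06/0.35) = -0.10582
  0.21·ln(0.21/0.28) = -0.06041
D(P‖Q) = 0.3520 nats.

0.3520 nats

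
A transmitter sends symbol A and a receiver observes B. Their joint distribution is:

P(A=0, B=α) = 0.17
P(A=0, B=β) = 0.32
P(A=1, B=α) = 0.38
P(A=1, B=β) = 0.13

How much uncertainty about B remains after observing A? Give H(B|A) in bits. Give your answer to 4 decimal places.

Marginals: p(A) = (0.4900, 0.5100), p(B) = (0.5500, 0.4500).
H(B|A) = Σ p(A) · H(B|A=·).
  A=0: p=0.4900, H(B|A=0) = 0.9313
  A=1: p=0.5100, H(B|A=1) = 0.8190
Weighted sum = 0.8740 bits.

0.8740 bits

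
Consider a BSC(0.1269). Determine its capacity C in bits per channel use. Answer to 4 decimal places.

0.4511 bits

Binary symmetric channel: C = 1 − h₂(ε) where h₂ is the binary entropy function.
h₂(0.1269) = −0.1269·log₂0.1269 − 0.8731·log₂0.8731 = 0.5489.
C = 1 − 0.5489 = 0.4511 bits per channel use.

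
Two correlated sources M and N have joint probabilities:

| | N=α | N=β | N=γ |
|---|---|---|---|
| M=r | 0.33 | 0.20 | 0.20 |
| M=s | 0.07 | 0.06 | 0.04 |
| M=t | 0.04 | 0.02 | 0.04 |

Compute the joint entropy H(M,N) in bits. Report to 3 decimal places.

H(M,N) = −Σ p(x,y)·log₂ p(x,y) over all 9 cells.
  cell (r,α): −0.33·log₂0.33 = 0.5278
  cell (r,β): −0.20·log₂0.20 = 0.4644
  cell (r,γ): −0.20·log₂0.20 = 0.4644
  cell (s,α): −0.07·log₂0.07 = 0.2686
  cell (s,β): −0.06·log₂0.06 = 0.2435
  cell (s,γ): −0.04·log₂0.04 = 0.1858
  cell (t,α): −0.04·log₂0.04 = 0.1858
  cell (t,β): −0.02·log₂0.02 = 0.1129
  cell (t,γ): −0.04·log₂0.04 = 0.1858
Sum = 2.639 bits.

2.639 bits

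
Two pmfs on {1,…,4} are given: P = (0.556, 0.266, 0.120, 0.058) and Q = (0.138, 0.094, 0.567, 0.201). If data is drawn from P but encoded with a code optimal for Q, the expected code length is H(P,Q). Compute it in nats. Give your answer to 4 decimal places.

1.8913 nats

H(P,Q) = −Σ p·ln q.
  −0.556·ln(0.138) = 1.10116
  −0.266·ln(0.094) = 0.62895
  −0.120·ln(0.567) = 0.06809
  −0.058·ln(0.201) = 0.09306
H(P,Q) = 1.8913 nats.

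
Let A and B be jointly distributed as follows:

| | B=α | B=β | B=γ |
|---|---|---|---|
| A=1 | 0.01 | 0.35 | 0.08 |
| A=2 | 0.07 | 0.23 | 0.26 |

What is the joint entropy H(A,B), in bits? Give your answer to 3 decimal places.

2.150 bits

H(A,B) = −Σ p(x,y)·log₂ p(x,y) over all 6 cells.
  cell (1,α): −0.01·log₂0.01 = 0.0664
  cell (1,β): −0.35·log₂0.35 = 0.5301
  cell (1,γ): −0.08·log₂0.08 = 0.2915
  cell (2,α): −0.07·log₂0.07 = 0.2686
  cell (2,β): −0.23·log₂0.23 = 0.4877
  cell (2,γ): −0.26·log₂0.26 = 0.5053
Sum = 2.150 bits.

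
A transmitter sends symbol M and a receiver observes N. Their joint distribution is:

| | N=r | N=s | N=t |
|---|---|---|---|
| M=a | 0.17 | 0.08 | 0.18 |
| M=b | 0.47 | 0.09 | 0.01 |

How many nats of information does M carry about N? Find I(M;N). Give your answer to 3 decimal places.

Marginals: p(M) = (0.4300, 0.5700), p(N) = (0.6400, 0.1700, 0.1900).
I(M;N) = H(M) + H(N) − H(M,N).
H(M) = 0.6833, H(N) = 0.9024, H(M,N) = 1.4296.
I(M;N) = 0.6833 + 0.9024 − 1.4296 = 0.156 nats.

0.156 nats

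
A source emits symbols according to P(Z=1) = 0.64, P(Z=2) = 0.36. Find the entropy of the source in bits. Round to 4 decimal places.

H(Z) = −Σ p·log₂ p.
  −(0.64)·log₂(0.64) = 0.41207
  −(0.36)·log₂(0.36) = 0.53062
Sum: 0.41207 + 0.53062 = 0.9427 bits.

0.9427 bits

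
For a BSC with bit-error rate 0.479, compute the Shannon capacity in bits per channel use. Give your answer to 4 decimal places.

Binary symmetric channel: C = 1 − h₂(ε) where h₂ is the binary entropy function.
h₂(0.479) = −0.479·log₂0.479 − 0.521·log₂0.521 = 0.9987.
C = 1 − 0.9987 = 0.0013 bits per channel use.

0.0013 bits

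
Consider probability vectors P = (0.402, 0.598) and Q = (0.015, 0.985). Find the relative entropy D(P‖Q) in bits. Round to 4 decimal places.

D(P‖Q) = Σ p·log₂(p/q).
  0.402·log₂(0.402/0.015) = 1.90715
  0.598·log₂(0.598/0.985) = -0.43055
D(P‖Q) = 1.4766 bits.

1.4766 bits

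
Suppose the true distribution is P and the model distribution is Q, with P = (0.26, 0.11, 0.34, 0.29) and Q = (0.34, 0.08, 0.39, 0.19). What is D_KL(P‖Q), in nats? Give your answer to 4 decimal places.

D(P‖Q) = Σ p·ln(p/q).
  0.26·ln(0.26/0.34) = -0.06975
  0.11·ln(0.11/0.08) = 0.03503
  0.34·ln(0.34/0.39) = -0.04665
  0.29·ln(0.29/0.19) = 0.12263
D(P‖Q) = 0.0413 nats.

0.0413 nats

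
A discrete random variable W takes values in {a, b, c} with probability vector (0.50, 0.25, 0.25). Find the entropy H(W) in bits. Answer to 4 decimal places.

1.5000 bits

H(W) = −Σ p·log₂ p.
  −(0.50)·log₂(0.50) = 0.50000
  −(0.25)·log₂(0.25) = 0.50000
  −(0.25)·log₂(0.25) = 0.50000
Sum: 0.50000 + 0.50000 + 0.50000 = 1.5000 bits.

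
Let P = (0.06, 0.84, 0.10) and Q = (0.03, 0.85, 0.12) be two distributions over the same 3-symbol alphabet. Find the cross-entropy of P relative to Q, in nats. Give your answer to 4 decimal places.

0.5589 nats

H(P,Q) = −Σ p·ln q.
  −0.06·ln(0.03) = 0.21039
  −0.84·ln(0.85) = 0.13652
  −0.10·ln(0.12) = 0.21203
H(P,Q) = 0.5589 nats.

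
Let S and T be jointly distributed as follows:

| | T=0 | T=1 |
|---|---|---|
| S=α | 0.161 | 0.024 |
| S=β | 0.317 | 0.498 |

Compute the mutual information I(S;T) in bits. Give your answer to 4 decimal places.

Marginals: p(S) = (0.1850, 0.8150), p(T) = (0.4780, 0.5220).
I(S;T) = H(S) + H(T) − H(S,T).
H(S) = 0.6909, H(T) = 0.9986, H(S,T) = 1.5796.
I(S;T) = 0.6909 + 0.9986 − 1.5796 = 0.1099 bits.

0.1099 bits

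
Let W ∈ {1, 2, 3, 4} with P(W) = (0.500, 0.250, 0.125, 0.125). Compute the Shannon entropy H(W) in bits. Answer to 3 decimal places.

H(W) = −Σ p·log₂ p.
  −(0.500)·log₂(0.500) = 0.5000
  −(0.250)·log₂(0.250) = 0.5000
  −(0.125)·log₂(0.125) = 0.3750
  −(0.125)·log₂(0.125) = 0.3750
Sum: 0.5000 + 0.5000 + 0.3750 + 0.3750 = 1.750 bits.

1.750 bits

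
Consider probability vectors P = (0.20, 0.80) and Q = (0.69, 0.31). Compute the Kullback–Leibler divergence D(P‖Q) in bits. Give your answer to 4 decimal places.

0.7369 bits

D(P‖Q) = Σ p·log₂(p/q).
  0.20·log₂(0.20/0.69) = -0.35732
  0.80·log₂(0.80/0.31) = 1.09419
D(P‖Q) = 0.7369 bits.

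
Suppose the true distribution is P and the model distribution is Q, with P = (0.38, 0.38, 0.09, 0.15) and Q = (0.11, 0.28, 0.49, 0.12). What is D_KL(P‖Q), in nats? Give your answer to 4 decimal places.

D(P‖Q) = Σ p·ln(p/q).
  0.38·ln(0.38/0.11) = 0.47108
  0.38·ln(0.38/0.28) = 0.11605
  0.09·ln(0.09/0.49) = -0.15251
  0.15·ln(0.15/0.12) = 0.03347
D(P‖Q) = 0.4681 nats.

0.4681 nats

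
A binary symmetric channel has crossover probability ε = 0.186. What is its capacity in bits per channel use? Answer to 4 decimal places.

0.3070 bits

Binary symmetric channel: C = 1 − h₂(ε) where h₂ is the binary entropy function.
h₂(0.186) = −0.186·log₂0.186 − 0.814·log₂0.814 = 0.6930.
C = 1 − 0.6930 = 0.3070 bits per channel use.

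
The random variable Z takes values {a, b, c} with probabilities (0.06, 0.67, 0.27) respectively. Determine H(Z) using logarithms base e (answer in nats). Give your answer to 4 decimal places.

H(Z) = −Σ p·ln p.
  −(0.06)·ln(0.06) = 0.16880
  −(0.67)·ln(0.67) = 0.26832
  −(0.27)·ln(0.27) = 0.35352
Sum: 0.16880 + 0.26832 + 0.35352 = 0.7906 nats.

0.7906 nats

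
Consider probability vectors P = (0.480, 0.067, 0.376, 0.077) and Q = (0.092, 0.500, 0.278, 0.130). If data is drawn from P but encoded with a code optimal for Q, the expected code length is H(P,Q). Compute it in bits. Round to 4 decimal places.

2.6403 bits

H(P,Q) = −Σ p·log₂ q.
  −0.480·log₂(0.092) = 1.65227
  −0.067·log₂(0.500) = 0.06700
  −0.376·log₂(0.278) = 0.69441
  −0.077·log₂(0.130) = 0.22664
H(P,Q) = 2.6403 bits.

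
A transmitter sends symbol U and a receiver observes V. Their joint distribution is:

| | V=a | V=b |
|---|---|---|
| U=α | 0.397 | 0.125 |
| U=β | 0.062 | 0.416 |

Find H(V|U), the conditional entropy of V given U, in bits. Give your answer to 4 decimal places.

Marginals: p(U) = (0.5220, 0.4780), p(V) = (0.4590, 0.5410).
H(V|U) = Σ p(U) · H(V|U=·).
  U=α: p=0.5220, H(V|U=α) = 0.7941
  U=β: p=0.4780, H(V|U=β) = 0.5566
Weighted sum = 0.6806 bits.

0.6806 bits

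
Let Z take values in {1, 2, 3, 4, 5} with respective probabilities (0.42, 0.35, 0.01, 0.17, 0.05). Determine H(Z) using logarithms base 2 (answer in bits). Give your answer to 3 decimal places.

1.773 bits

H(Z) = −Σ p·log₂ p.
  −(0.42)·log₂(0.42) = 0.5256
  −(0.35)·log₂(0.35) = 0.5301
  −(0.01)·log₂(0.01) = 0.0664
  −(0.17)·log₂(0.17) = 0.4346
  −(0.05)·log₂(0.05) = 0.2161
Sum: 0.5256 + 0.5301 + 0.0664 + 0.4346 + 0.2161 = 1.773 bits.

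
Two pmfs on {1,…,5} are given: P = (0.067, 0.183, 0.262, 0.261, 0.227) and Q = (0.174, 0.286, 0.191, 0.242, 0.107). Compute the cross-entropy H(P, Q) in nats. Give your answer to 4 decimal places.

H(P,Q) = −Σ p·ln q.
  −0.067·ln(0.174) = 0.11716
  −0.183·ln(0.286) = 0.22907
  −0.262·ln(0.191) = 0.43374
  −0.261·ln(0.242) = 0.37031
  −0.227·ln(0.107) = 0.50733
H(P,Q) = 1.6576 nats.

1.6576 nats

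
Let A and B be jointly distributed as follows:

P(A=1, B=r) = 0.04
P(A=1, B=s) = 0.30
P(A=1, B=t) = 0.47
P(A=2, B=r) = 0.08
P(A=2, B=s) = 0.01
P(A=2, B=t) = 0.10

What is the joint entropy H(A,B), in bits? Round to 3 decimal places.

H(A,B) = −Σ p(x,y)·log₂ p(x,y) over all 6 cells.
  cell (1,r): −0.04·log₂0.04 = 0.1858
  cell (1,s): −0.30·log₂0.30 = 0.5211
  cell (1,t): −0.47·log₂0.47 = 0.5120
  cell (2,r): −0.08·log₂0.08 = 0.2915
  cell (2,s): −0.01·log₂0.01 = 0.0664
  cell (2,t): −0.10·log₂0.10 = 0.3322
Sum = 1.909 bits.

1.909 bits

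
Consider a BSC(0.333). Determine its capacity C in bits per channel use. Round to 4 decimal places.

0.0820 bits

Binary symmetric channel: C = 1 − h₂(ε) where h₂ is the binary entropy function.
h₂(0.333) = −0.333·log₂0.333 − 0.667·log₂0.667 = 0.9180.
C = 1 − 0.9180 = 0.0820 bits per channel use.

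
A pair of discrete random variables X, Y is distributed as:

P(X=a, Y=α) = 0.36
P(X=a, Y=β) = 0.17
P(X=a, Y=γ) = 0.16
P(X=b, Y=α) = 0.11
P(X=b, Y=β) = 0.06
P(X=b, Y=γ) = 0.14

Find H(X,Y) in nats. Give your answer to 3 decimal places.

1.649 nats

H(X,Y) = −Σ p(x,y)·ln p(x,y) over all 6 cells.
  cell (a,α): −0.36·ln0.36 = 0.3678
  cell (a,β): −0.17·ln0.17 = 0.3012
  cell (a,γ): −0.16·ln0.16 = 0.2932
  cell (b,α): −0.11·ln0.11 = 0.2428
  cell (b,β): −0.06·ln0.06 = 0.1688
  cell (b,γ): −0.14·ln0.14 = 0.2753
Sum = 1.649 nats.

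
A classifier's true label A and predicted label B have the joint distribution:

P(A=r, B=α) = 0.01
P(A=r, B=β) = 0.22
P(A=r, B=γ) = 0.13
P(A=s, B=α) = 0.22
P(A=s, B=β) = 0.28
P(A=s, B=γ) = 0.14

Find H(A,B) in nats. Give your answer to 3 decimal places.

1.609 nats

H(A,B) = −Σ p(x,y)·ln p(x,y) over all 6 cells.
  cell (r,α): −0.01·ln0.01 = 0.0461
  cell (r,β): −0.22·ln0.22 = 0.3331
  cell (r,γ): −0.13·ln0.13 = 0.2652
  cell (s,α): −0.22·ln0.22 = 0.3331
  cell (s,β): −0.28·ln0.28 = 0.3564
  cell (s,γ): −0.14·ln0.14 = 0.2753
Sum = 1.609 nats.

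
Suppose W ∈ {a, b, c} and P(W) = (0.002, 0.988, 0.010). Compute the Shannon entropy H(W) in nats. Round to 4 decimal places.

H(W) = −Σ p·ln p.
  −(0.002)·ln(0.002) = 0.01243
  −(0.988)·ln(0.988) = 0.01193
  −(0.010)·ln(0.010) = 0.04605
Sum: 0.01243 + 0.01193 + 0.04605 = 0.0704 nats.

0.0704 nats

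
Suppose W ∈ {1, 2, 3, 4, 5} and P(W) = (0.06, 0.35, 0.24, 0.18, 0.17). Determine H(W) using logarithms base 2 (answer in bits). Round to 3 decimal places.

2.148 bits

H(W) = −Σ p·log₂ p.
  −(0.06)·log₂(0.06) = 0.2435
  −(0.35)·log₂(0.35) = 0.5301
  −(0.24)·log₂(0.24) = 0.4941
  −(0.18)·log₂(0.18) = 0.4453
  −(0.17)·log₂(0.17) = 0.4346
Sum: 0.2435 + 0.5301 + 0.4941 + 0.4453 + 0.4346 = 2.148 bits.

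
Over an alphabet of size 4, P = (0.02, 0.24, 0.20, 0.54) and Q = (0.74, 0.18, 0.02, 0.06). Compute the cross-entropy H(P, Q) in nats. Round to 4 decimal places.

H(P,Q) = −Σ p·ln q.
  −0.02·ln(0.74) = 0.00602
  −0.24·ln(0.18) = 0.41155
  −0.20·ln(0.02) = 0.78240
  −0.54·ln(0.06) = 1.51924
H(P,Q) = 2.7192 nats.

2.7192 nats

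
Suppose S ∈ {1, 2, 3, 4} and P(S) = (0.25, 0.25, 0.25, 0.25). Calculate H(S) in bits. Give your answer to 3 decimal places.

H(S) = −Σ p·log₂ p.
  −(0.25)·log₂(0.25) = 0.5000
  −(0.25)·log₂(0.25) = 0.5000
  −(0.25)·log₂(0.25) = 0.5000
  −(0.25)·log₂(0.25) = 0.5000
Sum: 0.5000 + 0.5000 + 0.5000 + 0.5000 = 2.000 bits.

2.000 bits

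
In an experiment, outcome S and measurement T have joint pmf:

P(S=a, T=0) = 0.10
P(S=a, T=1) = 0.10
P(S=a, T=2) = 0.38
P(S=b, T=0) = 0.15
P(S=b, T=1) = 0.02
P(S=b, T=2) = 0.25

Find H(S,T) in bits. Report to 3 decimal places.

2.218 bits

H(S,T) = −Σ p(x,y)·log₂ p(x,y) over all 6 cells.
  cell (a,0): −0.10·log₂0.10 = 0.3322
  cell (a,1): −0.10·log₂0.10 = 0.3322
  cell (a,2): −0.38·log₂0.38 = 0.5305
  cell (b,0): −0.15·log₂0.15 = 0.4105
  cell (b,1): −0.02·log₂0.02 = 0.1129
  cell (b,2): −0.25·log₂0.25 = 0.5000
Sum = 2.218 bits.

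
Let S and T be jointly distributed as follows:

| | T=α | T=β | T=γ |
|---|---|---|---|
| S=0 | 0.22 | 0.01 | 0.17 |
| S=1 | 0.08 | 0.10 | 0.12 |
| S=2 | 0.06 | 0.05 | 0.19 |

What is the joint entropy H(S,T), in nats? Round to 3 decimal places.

2.001 nats

H(S,T) = −Σ p(x,y)·ln p(x,y) over all 9 cells.
  cell (0,α): −0.22·ln0.22 = 0.3331
  cell (0,β): −0.01·ln0.01 = 0.0461
  cell (0,γ): −0.17·ln0.17 = 0.3012
  cell (1,α): −0.08·ln0.08 = 0.2021
  cell (1,β): −0.10·ln0.10 = 0.2303
  cell (1,γ): −0.12·ln0.12 = 0.2544
  cell (2,α): −0.06·ln0.06 = 0.1688
  cell (2,β): −0.05·ln0.05 = 0.1498
  cell (2,γ): −0.19·ln0.19 = 0.3155
Sum = 2.001 nats.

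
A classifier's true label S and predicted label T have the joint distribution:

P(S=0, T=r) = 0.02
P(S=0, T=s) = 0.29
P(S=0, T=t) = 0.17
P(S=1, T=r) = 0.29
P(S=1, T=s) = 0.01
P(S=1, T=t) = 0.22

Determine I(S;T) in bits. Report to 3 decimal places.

Marginals: p(S) = (0.4800, 0.5200), p(T) = (0.3100, 0.3000, 0.3900).
I(S;T) = Σ p(x,y)·log₂[p(x,y)/(p(x)p(y))].
  (0,r): 0.02·log₂(0.1344) = -0.0579
  (0,s): 0.29·log₂(2.0139) = 0.2929
  (0,t): 0.17·log₂(0.9081) = -0.0236
  (1,r): 0.29·log₂(1.7990) = 0.2457
  (1,s): 0.01·log₂(0.0641) = -0.0396
  (1,t): 0.22·log₂(1.0848) = 0.0258
Sum = 0.443 bits.

0.443 bits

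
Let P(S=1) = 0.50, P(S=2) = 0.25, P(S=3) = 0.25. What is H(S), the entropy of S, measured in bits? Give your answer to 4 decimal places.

1.5000 bits

H(S) = −Σ p·log₂ p.
  −(0.50)·log₂(0.50) = 0.50000
  −(0.25)·log₂(0.25) = 0.50000
  −(0.25)·log₂(0.25) = 0.50000
Sum: 0.50000 + 0.50000 + 0.50000 = 1.5000 bits.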